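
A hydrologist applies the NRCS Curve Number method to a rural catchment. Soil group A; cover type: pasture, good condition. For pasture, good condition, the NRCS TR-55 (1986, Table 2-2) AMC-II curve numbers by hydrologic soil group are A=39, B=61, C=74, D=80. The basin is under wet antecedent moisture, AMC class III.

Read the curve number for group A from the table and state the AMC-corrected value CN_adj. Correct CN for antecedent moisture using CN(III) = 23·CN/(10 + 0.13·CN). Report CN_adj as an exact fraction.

NRCS table: pasture, good condition, soil group A → CN(II) = 39
CN(III) from CN(II)=39: (23·39)/(10 + 0.13·39) = 89700/1507 ≈ 59.522

CN_adj = 89700/1507 ≈ 59.522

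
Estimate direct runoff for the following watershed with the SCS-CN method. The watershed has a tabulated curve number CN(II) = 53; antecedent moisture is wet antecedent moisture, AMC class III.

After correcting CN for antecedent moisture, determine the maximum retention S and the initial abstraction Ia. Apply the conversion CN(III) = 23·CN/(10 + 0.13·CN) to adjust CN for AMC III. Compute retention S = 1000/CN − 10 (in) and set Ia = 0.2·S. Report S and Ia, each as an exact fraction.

CN(III) from CN(II)=53: (23·53)/(10 + 0.13·53) = 121900/1689 ≈ 72.173
Max retention: S = 1000/(121900/1689) − 10 = 4700/1219 in (≈ 3.856 in)
Ia = 0.2S: 0.2·3.856 = 0.771 in (exactly 940/1219)

S = 4700/1219 in ≈ 3.856 in; Ia = 940/1219 in ≈ 0.771 in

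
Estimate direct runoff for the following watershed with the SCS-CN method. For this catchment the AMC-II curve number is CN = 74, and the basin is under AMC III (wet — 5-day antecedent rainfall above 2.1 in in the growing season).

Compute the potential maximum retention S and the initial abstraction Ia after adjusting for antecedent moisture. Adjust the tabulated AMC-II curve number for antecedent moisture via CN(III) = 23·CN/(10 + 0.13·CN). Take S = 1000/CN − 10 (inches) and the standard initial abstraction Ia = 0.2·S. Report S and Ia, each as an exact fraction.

Wet (AMC III): CN(III) = 23·74/(10 + 0.13·74) = 1702/(981/50) = 85100/981 ≈ 86.748
S = 1000/(85100/981) − 10 = 1300/851 in ≈ 1.528 in
Initial abstraction Ia = S/5 = (1300/851)/5 = 260/851 ≈ 0.306 in

S = 1300/851 in ≈ 1.528 in; Ia = 260/851 in ≈ 0.306 in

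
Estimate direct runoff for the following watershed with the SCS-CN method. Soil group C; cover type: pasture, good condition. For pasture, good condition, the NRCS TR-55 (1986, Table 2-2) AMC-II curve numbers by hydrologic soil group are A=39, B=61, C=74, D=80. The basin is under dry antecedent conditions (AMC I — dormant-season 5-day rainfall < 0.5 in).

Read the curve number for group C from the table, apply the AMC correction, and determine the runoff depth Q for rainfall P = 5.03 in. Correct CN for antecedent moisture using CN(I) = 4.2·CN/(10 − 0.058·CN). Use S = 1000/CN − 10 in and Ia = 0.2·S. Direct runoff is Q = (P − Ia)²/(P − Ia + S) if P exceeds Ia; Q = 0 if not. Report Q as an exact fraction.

Q = 68032810561/70771568700 in ≈ 0.961 in

NRCS table: pasture, good condition, soil group C → CN(II) = 74
Adjust CN=74 to AMC I: 4.2·74/(10 − 0.058·74) → (1554/5) ÷ (1427/250) = 77700/1427 ≈ 54.450
S = 1000/(77700/1427) − 10 = 6500/777 in ≈ 8.366 in
Ia = 0.2S: 0.2·8.366 = 1.673 in (exactly 1300/777)
Excess rainfall: 5.030 − 1.673 = 3.357 in; P > Ia so Q > 0
Q = (260831/77700)²/((260831/77700) + 6500/777) = (68032810561/6037290000)/(910831/77700) = 68032810561/70771568700 in ≈ 0.961 in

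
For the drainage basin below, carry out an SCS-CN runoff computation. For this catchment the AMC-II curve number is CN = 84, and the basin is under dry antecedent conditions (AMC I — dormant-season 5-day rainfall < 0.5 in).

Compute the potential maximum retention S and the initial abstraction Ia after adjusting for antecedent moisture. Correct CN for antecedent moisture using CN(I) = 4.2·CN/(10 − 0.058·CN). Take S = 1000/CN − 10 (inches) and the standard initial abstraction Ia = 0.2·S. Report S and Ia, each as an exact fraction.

S = 2000/441 in ≈ 4.535 in; Ia = 400/441 in ≈ 0.907 in

CN(I) from CN(II)=84: (4.2·84)/(10 − 0.058·84) = 44100/641 ≈ 68.799
Retention S: 1000/CN − 10 with CN=68.799 → S = 2000/441 ≈ 4.535 in
Initial abstraction Ia = S/5 = (2000/441)/5 = 400/441 ≈ 0.907 in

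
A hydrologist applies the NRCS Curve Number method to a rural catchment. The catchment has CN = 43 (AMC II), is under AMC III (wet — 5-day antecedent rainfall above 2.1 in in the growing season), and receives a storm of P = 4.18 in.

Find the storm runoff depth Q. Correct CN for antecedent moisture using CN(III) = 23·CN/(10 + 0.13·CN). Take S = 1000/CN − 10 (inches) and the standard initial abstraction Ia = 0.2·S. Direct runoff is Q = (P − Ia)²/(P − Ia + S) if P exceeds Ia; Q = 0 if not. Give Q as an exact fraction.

Wet (AMC III): CN(III) = 23·43/(10 + 0.13·43) = 989/(1559/100) = 98900/1559 ≈ 63.438
Retention S: 1000/CN − 10 with CN=63.438 → S = 5700/989 ≈ 5.763 in
Initial abstraction Ia = S/5 = (5700/989)/5 = 1140/989 ≈ 1.153 in
P − Ia = 4.180 − 1.153 = 149701/49450 ≈ 3.027 in (> 0, runoff occurs)
Runoff Q = (P−Ia)²/(P−Ia+S) = (3.027)²/(3.027+5.763) = 1179494179/1131366550 ≈ 1.043 in

Q = 1179494179/1131366550 in ≈ 1.043 in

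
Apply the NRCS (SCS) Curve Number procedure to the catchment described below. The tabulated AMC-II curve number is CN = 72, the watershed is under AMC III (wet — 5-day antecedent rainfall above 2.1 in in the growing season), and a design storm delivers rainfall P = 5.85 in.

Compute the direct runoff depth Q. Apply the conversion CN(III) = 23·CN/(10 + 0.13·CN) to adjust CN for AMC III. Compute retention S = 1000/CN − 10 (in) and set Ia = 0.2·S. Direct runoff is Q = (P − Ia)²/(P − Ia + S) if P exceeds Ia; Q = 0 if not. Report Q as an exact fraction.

Q = 520706761/123450660 in ≈ 4.218 in

Adjust CN=72 to AMC III: 23·72/(10 + 0.13·72) → 1656 ÷ (484/25) = 10350/121 ≈ 85.537
Retention S: 1000/CN − 10 with CN=85.537 → S = 350/207 ≈ 1.691 in
Ia = 0.2·(350/207) = 70/207 in ≈ 0.338 in
P − Ia = 5.850 − 0.338 = 22819/4140 ≈ 5.512 in (> 0, runoff occurs)
Runoff Q = (P−Ia)²/(P−Ia+S) = (5.512)²/(5.512+1.691) = 520706761/123450660 ≈ 4.218 in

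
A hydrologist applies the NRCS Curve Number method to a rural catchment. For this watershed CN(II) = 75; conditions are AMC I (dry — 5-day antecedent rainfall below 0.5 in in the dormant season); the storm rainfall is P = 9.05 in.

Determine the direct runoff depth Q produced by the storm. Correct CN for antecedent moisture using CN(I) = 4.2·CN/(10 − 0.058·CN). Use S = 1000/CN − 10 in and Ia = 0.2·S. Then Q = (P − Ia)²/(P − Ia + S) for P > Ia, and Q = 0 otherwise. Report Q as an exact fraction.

Q = 88416409/24447780 in ≈ 3.617 in

Adjust CN=75 to AMC I: 4.2·75/(10 − 0.058·75) → 315 ÷ (113/20) = 6300/113 ≈ 55.752
Max retention: S = 1000/(6300/113) − 10 = 500/63 in (≈ 7.937 in)
Ia = 0.2S: 0.2·7.937 = 1.587 in (exactly 100/63)
Since P=9.050 > Ia=1.587: effective rainfall P−Ia = 9403/1260 in
Runoff Q = (P−Ia)²/(P−Ia+S) = (7.463)²/(7.463+7.937) = 88416409/24447780 ≈ 3.617 in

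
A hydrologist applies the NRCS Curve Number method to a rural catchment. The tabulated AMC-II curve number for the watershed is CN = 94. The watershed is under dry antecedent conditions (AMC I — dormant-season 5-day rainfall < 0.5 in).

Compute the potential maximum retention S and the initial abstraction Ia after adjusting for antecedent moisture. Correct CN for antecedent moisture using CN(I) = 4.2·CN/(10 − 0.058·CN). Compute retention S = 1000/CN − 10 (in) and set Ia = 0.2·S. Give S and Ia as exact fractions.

S = 500/329 in ≈ 1.520 in; Ia = 100/329 in ≈ 0.304 in

CN(I) from CN(II)=94: (4.2·94)/(10 − 0.058·94) = 32900/379 ≈ 86.807
S = 1000/(32900/379) − 10 = 500/329 in ≈ 1.520 in
Initial abstraction Ia = S/5 = (500/329)/5 = 100/329 ≈ 0.304 in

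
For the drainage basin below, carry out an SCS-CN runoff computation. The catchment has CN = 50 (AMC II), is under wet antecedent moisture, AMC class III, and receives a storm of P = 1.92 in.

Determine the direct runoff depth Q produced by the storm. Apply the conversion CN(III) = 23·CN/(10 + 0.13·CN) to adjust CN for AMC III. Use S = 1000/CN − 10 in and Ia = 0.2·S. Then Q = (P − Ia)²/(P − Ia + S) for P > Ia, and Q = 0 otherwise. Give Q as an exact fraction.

Wet (AMC III): CN(III) = 23·50/(10 + 0.13·50) = 1150/(33/2) = 2300/33 ≈ 69.697
Retention S: 1000/CN − 10 with CN=69.697 → S = 100/23 ≈ 4.348 in
Ia = 0.2S: 0.2·4.348 = 0.870 in (exactly 20/23)
P − Ia = 1.920 − 0.870 = 604/575 ≈ 1.050 in (> 0, runoff occurs)
Q: (604/575)² ÷ (3104/575) = 22801/111550 in (≈ 0.204 in)

Q = 22801/111550 in ≈ 0.204 in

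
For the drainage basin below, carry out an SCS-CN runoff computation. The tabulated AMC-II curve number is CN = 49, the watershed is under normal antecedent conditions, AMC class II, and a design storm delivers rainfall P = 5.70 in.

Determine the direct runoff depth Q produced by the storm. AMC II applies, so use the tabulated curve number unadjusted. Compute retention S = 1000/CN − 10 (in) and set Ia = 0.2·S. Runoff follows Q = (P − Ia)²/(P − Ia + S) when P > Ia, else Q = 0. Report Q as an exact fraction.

CN(II) = 49; AMC II needs no correction.
Retention S: 1000/CN − 10 with CN=49.000 → S = 510/49 ≈ 10.408 in
Initial abstraction Ia = S/5 = (510/49)/5 = 102/49 ≈ 2.082 in
Since P=5.700 > Ia=2.082: effective rainfall P−Ia = 1773/490 in
Q = (1773/490)²/((1773/490) + 510/49) = (3143529/240100)/(6873/490) = 1047843/1122590 in ≈ 0.933 in

Q = 1047843/1122590 in ≈ 0.933 in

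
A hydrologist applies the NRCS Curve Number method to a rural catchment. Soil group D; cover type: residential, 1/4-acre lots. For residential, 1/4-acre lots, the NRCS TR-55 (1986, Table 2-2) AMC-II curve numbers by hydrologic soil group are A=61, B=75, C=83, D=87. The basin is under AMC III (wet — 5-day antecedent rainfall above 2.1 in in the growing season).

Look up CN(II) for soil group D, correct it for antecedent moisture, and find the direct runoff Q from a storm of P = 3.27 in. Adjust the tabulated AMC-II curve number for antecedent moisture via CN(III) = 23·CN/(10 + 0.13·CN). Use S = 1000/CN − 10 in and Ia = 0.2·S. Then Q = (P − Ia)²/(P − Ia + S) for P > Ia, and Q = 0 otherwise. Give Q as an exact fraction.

NRCS table: residential, 1/4-acre lots, soil group D → CN(II) = 87
Wet (AMC III): CN(III) = 23·87/(10 + 0.13·87) = 2001/(2131/100) = 200100/2131 ≈ 93.900
Retention S: 1000/CN − 10 with CN=93.900 → S = 1300/2001 ≈ 0.650 in
Ia = 0.2S: 0.2·0.650 = 0.130 in (exactly 260/2001)
Since P=3.270 > Ia=0.130: effective rainfall P−Ia = 628327/200100 in
Q = (628327/200100)²/((628327/200100) + 1300/2001) = (394794818929/40040010000)/(758327/200100) = 394794818929/151741232700 in ≈ 2.602 in

Q = 394794818929/151741232700 in ≈ 2.602 in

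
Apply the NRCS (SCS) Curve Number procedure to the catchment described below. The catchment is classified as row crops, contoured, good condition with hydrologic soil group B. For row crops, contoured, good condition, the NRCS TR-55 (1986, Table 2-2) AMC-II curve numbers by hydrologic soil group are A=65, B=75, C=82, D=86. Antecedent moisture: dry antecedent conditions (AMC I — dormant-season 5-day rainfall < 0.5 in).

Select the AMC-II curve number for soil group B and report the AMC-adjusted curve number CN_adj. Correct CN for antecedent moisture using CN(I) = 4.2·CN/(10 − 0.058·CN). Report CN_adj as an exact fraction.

NRCS table: row crops, contoured, good condition, soil group B → CN(II) = 75
Adjust CN=75 to AMC I: 4.2·75/(10 − 0.058·75) → 315 ÷ (113/20) = 6300/113 ≈ 55.752

CN_adj = 6300/113 ≈ 55.752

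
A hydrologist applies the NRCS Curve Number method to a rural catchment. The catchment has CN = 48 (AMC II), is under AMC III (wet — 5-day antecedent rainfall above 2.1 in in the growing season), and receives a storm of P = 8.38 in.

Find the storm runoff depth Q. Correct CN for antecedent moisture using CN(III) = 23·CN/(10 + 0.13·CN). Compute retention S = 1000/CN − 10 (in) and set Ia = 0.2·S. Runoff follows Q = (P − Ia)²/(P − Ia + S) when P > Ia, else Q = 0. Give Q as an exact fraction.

Q = 658486921/144592950 in ≈ 4.554 in

Wet (AMC III): CN(III) = 23·48/(10 + 0.13·48) = 1104/(406/25) = 13800/203 ≈ 67.980
Max retention: S = 1000/(13800/203) − 10 = 325/69 in (≈ 4.710 in)
Ia = 0.2S: 0.2·4.710 = 0.942 in (exactly 65/69)
Excess rainfall: 8.380 − 0.942 = 7.438 in; P > Ia so Q > 0
Runoff Q = (P−Ia)²/(P−Ia+S) = (7.438)²/(7.438+4.710) = 658486921/144592950 ≈ 4.554 in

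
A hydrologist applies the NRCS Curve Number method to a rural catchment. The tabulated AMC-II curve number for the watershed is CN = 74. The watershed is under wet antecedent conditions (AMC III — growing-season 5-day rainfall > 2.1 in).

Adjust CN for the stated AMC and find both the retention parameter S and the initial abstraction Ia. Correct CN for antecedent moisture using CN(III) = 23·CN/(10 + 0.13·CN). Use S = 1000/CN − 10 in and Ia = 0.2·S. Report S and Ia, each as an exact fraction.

Wet (AMC III): CN(III) = 23·74/(10 + 0.13·74) = 1702/(981/50) = 85100/981 ≈ 86.748
S = 1000/(85100/981) − 10 = 1300/851 in ≈ 1.528 in
Ia = 0.2·(1300/851) = 260/851 in ≈ 0.306 in

S = 1300/851 in ≈ 1.528 in; Ia = 260/851 in ≈ 0.306 in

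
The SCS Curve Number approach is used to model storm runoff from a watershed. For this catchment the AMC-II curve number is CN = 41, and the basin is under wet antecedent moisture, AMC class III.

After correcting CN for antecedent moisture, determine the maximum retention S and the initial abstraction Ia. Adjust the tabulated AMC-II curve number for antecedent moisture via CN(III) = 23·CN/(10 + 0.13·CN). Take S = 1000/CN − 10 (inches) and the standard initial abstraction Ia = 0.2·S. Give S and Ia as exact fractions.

Wet (AMC III): CN(III) = 23·41/(10 + 0.13·41) = 943/(1533/100) = 94300/1533 ≈ 61.513
Max retention: S = 1000/(94300/1533) − 10 = 5900/943 in (≈ 6.257 in)
Initial abstraction Ia = S/5 = (5900/943)/5 = 1180/943 ≈ 1.251 in

S = 5900/943 in ≈ 6.257 in; Ia = 1180/943 in ≈ 1.251 in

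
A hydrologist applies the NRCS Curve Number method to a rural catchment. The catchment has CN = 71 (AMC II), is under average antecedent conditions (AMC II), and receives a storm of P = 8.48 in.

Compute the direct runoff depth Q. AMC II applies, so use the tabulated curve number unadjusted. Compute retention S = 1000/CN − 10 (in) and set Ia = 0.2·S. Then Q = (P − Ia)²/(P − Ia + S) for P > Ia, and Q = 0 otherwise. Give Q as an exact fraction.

AMC II — tabulated CN = 71 applies directly.
Retention S: 1000/CN − 10 with CN=71.000 → S = 290/71 ≈ 4.085 in
Ia = 0.2·(290/71) = 58/71 in ≈ 0.817 in
P − Ia = 8.480 − 0.817 = 13602/1775 ≈ 7.663 in (> 0, runoff occurs)
Q = (13602/1775)²/((13602/1775) + 290/71) = (185014404/3150625)/(20852/1775) = 46253601/9253075 in ≈ 4.999 in

Q = 46253601/9253075 in ≈ 4.999 in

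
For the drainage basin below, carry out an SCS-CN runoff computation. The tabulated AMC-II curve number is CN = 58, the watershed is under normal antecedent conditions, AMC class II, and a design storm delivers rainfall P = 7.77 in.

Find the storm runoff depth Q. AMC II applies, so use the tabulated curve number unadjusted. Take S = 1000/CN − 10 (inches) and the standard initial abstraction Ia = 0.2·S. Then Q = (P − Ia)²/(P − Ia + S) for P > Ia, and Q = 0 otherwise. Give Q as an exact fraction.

Q = 16004709/5431700 in ≈ 2.947 in

Average conditions: CN = 58 (no AMC adjustment).
Max retention: S = 1000/58 − 10 = 210/29 in (≈ 7.241 in)
Ia = 0.2S: 0.2·7.241 = 1.448 in (exactly 42/29)
Since P=7.770 > Ia=1.448: effective rainfall P−Ia = 18333/2900 in
Q: (18333/2900)² ÷ (39333/2900) = 16004709/5431700 in (≈ 2.947 in)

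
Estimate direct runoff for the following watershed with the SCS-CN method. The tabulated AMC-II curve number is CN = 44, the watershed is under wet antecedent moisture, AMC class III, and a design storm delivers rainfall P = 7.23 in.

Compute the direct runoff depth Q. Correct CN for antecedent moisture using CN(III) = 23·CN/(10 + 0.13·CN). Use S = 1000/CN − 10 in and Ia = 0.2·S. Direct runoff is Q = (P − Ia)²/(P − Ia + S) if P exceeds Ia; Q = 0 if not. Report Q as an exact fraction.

Q = 23999896561/7461450700 in ≈ 3.217 in

Wet (AMC III): CN(III) = 23·44/(10 + 0.13·44) = 1012/(393/25) = 25300/393 ≈ 64.377
Max retention: S = 1000/(25300/393) − 10 = 1400/253 in (≈ 5.534 in)
Initial abstraction Ia = S/5 = (1400/253)/5 = 280/253 ≈ 1.107 in
P − Ia = 7.230 − 1.107 = 154919/25300 ≈ 6.123 in (> 0, runoff occurs)
Runoff Q = (P−Ia)²/(P−Ia+S) = (6.123)²/(6.123+5.534) = 23999896561/7461450700 ≈ 3.217 in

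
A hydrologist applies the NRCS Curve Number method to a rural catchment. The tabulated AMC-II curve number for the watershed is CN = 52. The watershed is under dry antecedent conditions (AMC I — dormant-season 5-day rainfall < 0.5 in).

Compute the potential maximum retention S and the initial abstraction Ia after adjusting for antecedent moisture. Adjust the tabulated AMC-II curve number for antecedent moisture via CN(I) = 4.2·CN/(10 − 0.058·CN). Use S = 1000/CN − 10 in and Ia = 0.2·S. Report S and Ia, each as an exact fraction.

S = 2000/91 in ≈ 21.978 in; Ia = 400/91 in ≈ 4.396 in

CN(I) from CN(II)=52: (4.2·52)/(10 − 0.058·52) = 9100/291 ≈ 31.271
S = 1000/(9100/291) − 10 = 2000/91 in ≈ 21.978 in
Ia = 0.2·(2000/91) = 400/91 in ≈ 4.396 in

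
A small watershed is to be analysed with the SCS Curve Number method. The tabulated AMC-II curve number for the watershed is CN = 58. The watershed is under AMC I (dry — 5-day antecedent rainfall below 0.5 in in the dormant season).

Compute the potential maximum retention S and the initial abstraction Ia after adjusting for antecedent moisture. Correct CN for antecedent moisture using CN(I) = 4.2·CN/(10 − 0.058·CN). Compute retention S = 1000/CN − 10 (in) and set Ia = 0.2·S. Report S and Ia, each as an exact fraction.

CN(I) from CN(II)=58: (4.2·58)/(10 − 0.058·58) = 2900/79 ≈ 36.709
S = 1000/(2900/79) − 10 = 500/29 in ≈ 17.241 in
Initial abstraction Ia = S/5 = (500/29)/5 = 100/29 ≈ 3.448 in

S = 500/29 in ≈ 17.241 in; Ia = 100/29 in ≈ 3.448 in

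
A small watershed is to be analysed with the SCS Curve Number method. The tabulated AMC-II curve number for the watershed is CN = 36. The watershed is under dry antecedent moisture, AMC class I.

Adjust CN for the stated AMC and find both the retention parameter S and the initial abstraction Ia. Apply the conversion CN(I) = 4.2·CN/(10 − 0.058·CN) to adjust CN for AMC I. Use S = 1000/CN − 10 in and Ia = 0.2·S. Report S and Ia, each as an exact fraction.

CN(I) from CN(II)=36: (4.2·36)/(10 − 0.058·36) = 18900/989 ≈ 19.110
Max retention: S = 1000/(18900/989) − 10 = 8000/189 in (≈ 42.328 in)
Ia = 0.2·(8000/189) = 1600/189 in ≈ 8.466 in

S = 8000/189 in ≈ 42.328 in; Ia = 1600/189 in ≈ 8.466 in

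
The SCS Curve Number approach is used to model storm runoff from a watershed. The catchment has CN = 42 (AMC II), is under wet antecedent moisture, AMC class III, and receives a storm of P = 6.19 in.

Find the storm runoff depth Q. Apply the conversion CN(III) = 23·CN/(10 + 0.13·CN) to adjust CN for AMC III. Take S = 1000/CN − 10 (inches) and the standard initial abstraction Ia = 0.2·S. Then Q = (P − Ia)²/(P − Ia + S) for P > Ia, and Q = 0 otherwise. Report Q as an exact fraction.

Q = 58069914529/25646189100 in ≈ 2.264 in

CN(III) from CN(II)=42: (23·42)/(10 + 0.13·42) = 48300/773 ≈ 62.484
Max retention: S = 1000/(48300/773) − 10 = 2900/483 in (≈ 6.004 in)
Ia = 0.2S: 0.2·6.004 = 1.201 in (exactly 580/483)
P − Ia = 6.190 − 1.201 = 240977/48300 ≈ 4.989 in (> 0, runoff occurs)
Q: (240977/48300)² ÷ (530977/48300) = 58069914529/25646189100 in (≈ 2.264 in)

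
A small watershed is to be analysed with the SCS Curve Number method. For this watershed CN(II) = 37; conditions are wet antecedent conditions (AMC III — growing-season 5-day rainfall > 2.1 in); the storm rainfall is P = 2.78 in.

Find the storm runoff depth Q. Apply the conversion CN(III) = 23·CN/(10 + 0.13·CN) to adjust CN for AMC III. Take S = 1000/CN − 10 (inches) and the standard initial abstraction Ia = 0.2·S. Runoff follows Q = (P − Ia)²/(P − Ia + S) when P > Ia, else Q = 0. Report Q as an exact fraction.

Wet (AMC III): CN(III) = 23·37/(10 + 0.13·37) = 851/(1481/100) = 85100/1481 ≈ 57.461
S = 1000/(85100/1481) − 10 = 6300/851 in ≈ 7.403 in
Initial abstraction Ia = S/5 = (6300/851)/5 = 1260/851 ≈ 1.481 in
Excess rainfall: 2.780 − 1.481 = 1.299 in; P > Ia so Q > 0
Q = (55289/42550)²/((55289/42550) + 6300/851) = (3056873521/1810502500)/(370289/42550) = 3056873521/15755796950 in ≈ 0.194 in

Q = 3056873521/15755796950 in ≈ 0.194 in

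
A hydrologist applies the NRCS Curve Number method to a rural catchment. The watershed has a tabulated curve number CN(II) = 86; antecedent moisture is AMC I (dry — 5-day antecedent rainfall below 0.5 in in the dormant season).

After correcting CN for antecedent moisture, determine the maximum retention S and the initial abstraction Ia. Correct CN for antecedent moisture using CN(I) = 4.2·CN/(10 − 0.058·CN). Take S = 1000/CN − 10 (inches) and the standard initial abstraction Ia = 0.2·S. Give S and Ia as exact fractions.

CN(I) from CN(II)=86: (4.2·86)/(10 − 0.058·86) = 12900/179 ≈ 72.067
S = 1000/(12900/179) − 10 = 500/129 in ≈ 3.876 in
Ia = 0.2S: 0.2·3.876 = 0.775 in (exactly 100/129)

S = 500/129 in ≈ 3.876 in; Ia = 100/129 in ≈ 0.775 in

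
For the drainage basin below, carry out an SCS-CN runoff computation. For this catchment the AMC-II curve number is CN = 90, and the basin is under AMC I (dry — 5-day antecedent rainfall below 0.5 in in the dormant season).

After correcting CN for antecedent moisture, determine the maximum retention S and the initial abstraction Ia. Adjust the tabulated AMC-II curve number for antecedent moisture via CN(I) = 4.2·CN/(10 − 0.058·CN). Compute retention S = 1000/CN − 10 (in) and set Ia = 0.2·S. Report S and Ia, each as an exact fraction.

S = 500/189 in ≈ 2.646 in; Ia = 100/189 in ≈ 0.529 in

Dry (AMC I): CN(I) = 4.2·90/(10 − 0.058·90) = 378/(239/50) = 18900/239 ≈ 79.079
S = 1000/(18900/239) − 10 = 500/189 in ≈ 2.646 in
Ia = 0.2·(500/189) = 100/189 in ≈ 0.529 in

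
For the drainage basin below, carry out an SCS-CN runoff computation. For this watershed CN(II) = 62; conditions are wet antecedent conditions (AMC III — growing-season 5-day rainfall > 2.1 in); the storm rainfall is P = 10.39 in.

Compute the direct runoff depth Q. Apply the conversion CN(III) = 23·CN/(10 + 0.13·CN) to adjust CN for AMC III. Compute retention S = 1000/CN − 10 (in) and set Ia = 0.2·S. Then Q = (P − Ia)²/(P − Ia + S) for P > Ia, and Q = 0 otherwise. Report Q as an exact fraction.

CN(III) from CN(II)=62: (23·62)/(10 + 0.13·62) = 71300/903 ≈ 78.959
Retention S: 1000/CN − 10 with CN=78.959 → S = 1900/713 ≈ 2.665 in
Initial abstraction Ia = S/5 = (1900/713)/5 = 380/713 ≈ 0.533 in
P − Ia = 10.390 − 0.533 = 702807/71300 ≈ 9.857 in (> 0, runoff occurs)
Q = (702807/71300)²/((702807/71300) + 1900/713) = (493937679249/5083690000)/(892807/71300) = 493937679249/63657139100 in ≈ 7.759 in

Q = 493937679249/63657139100 in ≈ 7.759 in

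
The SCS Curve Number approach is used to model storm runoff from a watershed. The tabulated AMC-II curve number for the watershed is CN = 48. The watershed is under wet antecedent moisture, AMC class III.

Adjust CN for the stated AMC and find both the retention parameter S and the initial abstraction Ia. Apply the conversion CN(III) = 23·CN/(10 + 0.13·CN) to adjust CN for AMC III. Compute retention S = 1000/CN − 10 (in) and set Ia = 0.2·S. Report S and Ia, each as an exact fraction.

S = 325/69 in ≈ 4.710 in; Ia = 65/69 in ≈ 0.942 in

Wet (AMC III): CN(III) = 23·48/(10 + 0.13·48) = 1104/(406/25) = 13800/203 ≈ 67.980
S = 1000/(13800/203) − 10 = 325/69 in ≈ 4.710 in
Ia = 0.2·(325/69) = 65/69 in ≈ 0.942 in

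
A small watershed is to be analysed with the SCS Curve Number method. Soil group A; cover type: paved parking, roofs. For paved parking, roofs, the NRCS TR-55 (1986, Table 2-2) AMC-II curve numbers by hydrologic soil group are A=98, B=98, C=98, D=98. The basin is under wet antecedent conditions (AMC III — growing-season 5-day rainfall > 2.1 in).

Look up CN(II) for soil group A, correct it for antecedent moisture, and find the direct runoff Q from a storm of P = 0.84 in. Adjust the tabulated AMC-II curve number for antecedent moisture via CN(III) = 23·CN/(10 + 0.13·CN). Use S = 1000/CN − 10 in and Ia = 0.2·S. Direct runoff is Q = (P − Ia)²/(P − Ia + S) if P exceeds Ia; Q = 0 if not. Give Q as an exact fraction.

NRCS table: paved parking, roofs, soil group A → CN(II) = 98
CN(III) from CN(II)=98: (23·98)/(10 + 0.13·98) = 112700/1137 ≈ 99.120
S = 1000/(112700/1137) − 10 = 100/1127 in ≈ 0.089 in
Ia = 0.2S: 0.2·0.089 = 0.018 in (exactly 20/1127)
Since P=0.840 > Ia=0.018: effective rainfall P−Ia = 23167/28175 in
Runoff Q = (P−Ia)²/(P−Ia+S) = (0.822)²/(0.822+0.089) = 536709889/723167725 ≈ 0.742 in

Q = 536709889/723167725 in ≈ 0.742 in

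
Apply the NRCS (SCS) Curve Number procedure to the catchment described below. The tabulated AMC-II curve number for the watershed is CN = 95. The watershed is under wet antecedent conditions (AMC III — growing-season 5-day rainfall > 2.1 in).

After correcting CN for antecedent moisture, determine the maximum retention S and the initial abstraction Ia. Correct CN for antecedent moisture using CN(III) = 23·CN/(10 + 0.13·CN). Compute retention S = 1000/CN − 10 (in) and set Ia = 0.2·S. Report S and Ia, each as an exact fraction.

CN(III) from CN(II)=95: (23·95)/(10 + 0.13·95) = 43700/447 ≈ 97.763
Max retention: S = 1000/(43700/447) − 10 = 100/437 in (≈ 0.229 in)
Ia = 0.2·(100/437) = 20/437 in ≈ 0.046 in

S = 100/437 in ≈ 0.229 in; Ia = 20/437 in ≈ 0.046 in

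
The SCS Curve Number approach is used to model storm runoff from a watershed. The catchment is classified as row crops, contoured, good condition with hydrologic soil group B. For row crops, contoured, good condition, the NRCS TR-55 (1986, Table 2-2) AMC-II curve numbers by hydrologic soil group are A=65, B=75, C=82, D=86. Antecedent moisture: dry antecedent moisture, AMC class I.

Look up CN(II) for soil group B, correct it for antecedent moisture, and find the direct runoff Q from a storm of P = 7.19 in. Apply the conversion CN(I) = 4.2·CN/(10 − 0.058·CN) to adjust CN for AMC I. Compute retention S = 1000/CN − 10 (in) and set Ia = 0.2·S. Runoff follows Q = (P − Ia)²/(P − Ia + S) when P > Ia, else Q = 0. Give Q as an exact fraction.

Q = 1245878209/537371100 in ≈ 2.318 in

NRCS table: row crops, contoured, good condition, soil group B → CN(II) = 75
CN(I) from CN(II)=75: (4.2·75)/(10 − 0.058·75) = 6300/113 ≈ 55.752
S = 1000/(6300/113) − 10 = 500/63 in ≈ 7.937 in
Ia = 0.2S: 0.2·7.937 = 1.587 in (exactly 100/63)
P − Ia = 7.190 − 1.587 = 35297/6300 ≈ 5.603 in (> 0, runoff occurs)
Q: (35297/6300)² ÷ (85297/6300) = 1245878209/537371100 in (≈ 2.318 in)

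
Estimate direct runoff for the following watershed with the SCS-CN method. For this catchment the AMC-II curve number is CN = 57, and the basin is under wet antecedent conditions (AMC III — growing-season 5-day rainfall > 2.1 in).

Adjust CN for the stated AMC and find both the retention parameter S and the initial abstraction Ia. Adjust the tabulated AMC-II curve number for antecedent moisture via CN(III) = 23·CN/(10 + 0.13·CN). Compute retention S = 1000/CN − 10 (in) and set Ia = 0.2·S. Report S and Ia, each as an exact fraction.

CN(III) from CN(II)=57: (23·57)/(10 + 0.13·57) = 131100/1741 ≈ 75.302
Retention S: 1000/CN − 10 with CN=75.302 → S = 4300/1311 ≈ 3.280 in
Ia = 0.2S: 0.2·3.280 = 0.656 in (exactly 860/1311)

S = 4300/1311 in ≈ 3.280 in; Ia = 860/1311 in ≈ 0.656 in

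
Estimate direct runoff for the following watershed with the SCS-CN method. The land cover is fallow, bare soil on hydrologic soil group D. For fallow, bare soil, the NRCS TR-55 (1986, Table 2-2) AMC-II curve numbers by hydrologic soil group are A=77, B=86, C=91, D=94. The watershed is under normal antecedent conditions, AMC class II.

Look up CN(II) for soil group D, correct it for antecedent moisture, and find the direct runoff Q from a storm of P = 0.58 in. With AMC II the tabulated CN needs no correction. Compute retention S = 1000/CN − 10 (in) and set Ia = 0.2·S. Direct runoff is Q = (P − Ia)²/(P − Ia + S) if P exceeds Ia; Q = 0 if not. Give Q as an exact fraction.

Q = 1129969/6023050 in ≈ 0.188 in

NRCS table: fallow, bare soil, soil group D → CN(II) = 94
AMC II — tabulated CN = 94 applies directly.
Max retention: S = 1000/94 − 10 = 30/47 in (≈ 0.638 in)
Ia = 0.2·(30/47) = 6/47 in ≈ 0.128 in
Since P=0.580 > Ia=0.128: effective rainfall P−Ia = 1063/2350 in
Runoff Q = (P−Ia)²/(P−Ia+S) = (0.452)²/(0.452+0.638) = 1129969/6023050 ≈ 0.188 in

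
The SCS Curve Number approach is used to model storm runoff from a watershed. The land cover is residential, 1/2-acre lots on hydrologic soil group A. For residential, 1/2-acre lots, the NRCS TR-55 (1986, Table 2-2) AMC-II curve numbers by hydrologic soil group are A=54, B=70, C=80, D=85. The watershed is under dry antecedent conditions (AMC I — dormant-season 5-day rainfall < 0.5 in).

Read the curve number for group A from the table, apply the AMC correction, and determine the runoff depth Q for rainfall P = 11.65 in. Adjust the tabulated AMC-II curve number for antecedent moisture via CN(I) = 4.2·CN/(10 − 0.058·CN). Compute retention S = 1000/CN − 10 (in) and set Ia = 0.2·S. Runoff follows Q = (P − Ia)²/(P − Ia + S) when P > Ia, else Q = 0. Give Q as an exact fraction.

Q = 7415104321/3584698740 in ≈ 2.069 in

NRCS table: residential, 1/2-acre lots, soil group A → CN(II) = 54
Dry (AMC I): CN(I) = 4.2·54/(10 − 0.058·54) = (1134/5)/(1717/250) = 56700/1717 ≈ 33.023
Max retention: S = 1000/(56700/1717) − 10 = 11500/567 in (≈ 20.282 in)
Ia = 0.2·(11500/567) = 2300/567 in ≈ 4.056 in
Excess rainfall: 11.650 − 4.056 = 7.594 in; P > Ia so Q > 0
Q: (86111/11340)² ÷ (316111/11340) = 7415104321/3584698740 in (≈ 2.069 in)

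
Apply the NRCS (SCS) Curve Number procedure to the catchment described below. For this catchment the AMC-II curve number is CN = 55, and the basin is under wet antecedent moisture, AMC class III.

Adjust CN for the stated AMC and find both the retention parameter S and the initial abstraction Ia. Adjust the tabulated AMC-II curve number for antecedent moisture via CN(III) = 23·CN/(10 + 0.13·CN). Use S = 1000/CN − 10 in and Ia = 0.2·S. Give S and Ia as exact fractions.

Adjust CN=55 to AMC III: 23·55/(10 + 0.13·55) → 1265 ÷ (343/20) = 25300/343 ≈ 73.761
Retention S: 1000/CN − 10 with CN=73.761 → S = 900/253 ≈ 3.557 in
Ia = 0.2S: 0.2·3.557 = 0.711 in (exactly 180/253)

S = 900/253 in ≈ 3.557 in; Ia = 180/253 in ≈ 0.711 in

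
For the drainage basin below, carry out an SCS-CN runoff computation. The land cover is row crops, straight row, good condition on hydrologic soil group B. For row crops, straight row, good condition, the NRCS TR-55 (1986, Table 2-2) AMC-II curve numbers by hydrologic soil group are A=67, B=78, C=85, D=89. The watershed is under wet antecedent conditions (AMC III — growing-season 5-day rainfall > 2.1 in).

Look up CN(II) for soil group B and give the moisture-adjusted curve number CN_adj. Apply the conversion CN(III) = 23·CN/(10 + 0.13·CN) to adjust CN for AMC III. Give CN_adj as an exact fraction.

CN_adj = 89700/1007 ≈ 89.076

NRCS table: row crops, straight row, good condition, soil group B → CN(II) = 78
Wet (AMC III): CN(III) = 23·78/(10 + 0.13·78) = 1794/(1007/50) = 89700/1007 ≈ 89.076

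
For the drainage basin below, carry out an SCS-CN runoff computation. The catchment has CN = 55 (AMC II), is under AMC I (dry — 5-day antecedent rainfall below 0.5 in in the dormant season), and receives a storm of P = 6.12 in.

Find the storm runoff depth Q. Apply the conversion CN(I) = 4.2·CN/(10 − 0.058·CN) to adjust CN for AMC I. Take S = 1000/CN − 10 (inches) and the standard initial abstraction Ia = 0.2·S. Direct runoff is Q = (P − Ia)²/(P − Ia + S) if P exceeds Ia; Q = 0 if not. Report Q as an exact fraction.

Q = 6108987/26809475 in ≈ 0.228 in

CN(I) from CN(II)=55: (4.2·55)/(10 − 0.058·55) = 7700/227 ≈ 33.921
Retention S: 1000/CN − 10 with CN=33.921 → S = 1500/77 ≈ 19.481 in
Ia = 0.2·(1500/77) = 300/77 in ≈ 3.896 in
P − Ia = 6.120 − 3.896 = 4281/1925 ≈ 2.224 in (> 0, runoff occurs)
Q: (4281/1925)² ÷ (41781/1925) = 6108987/26809475 in (≈ 0.228 in)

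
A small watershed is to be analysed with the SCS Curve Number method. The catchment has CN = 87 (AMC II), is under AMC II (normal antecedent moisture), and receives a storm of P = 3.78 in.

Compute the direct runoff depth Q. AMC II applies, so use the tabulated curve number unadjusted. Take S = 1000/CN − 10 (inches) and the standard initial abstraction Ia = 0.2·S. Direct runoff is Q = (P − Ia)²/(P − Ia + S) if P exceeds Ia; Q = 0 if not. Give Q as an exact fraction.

Q = 229310449/94147050 in ≈ 2.436 in

AMC II — tabulated CN = 87 applies directly.
Retention S: 1000/CN − 10 with CN=87.000 → S = 130/87 ≈ 1.494 in
Ia = 0.2·(130/87) = 26/87 in ≈ 0.299 in
P − Ia = 3.780 − 0.299 = 15143/4350 ≈ 3.481 in (> 0, runoff occurs)
Runoff Q = (P−Ia)²/(P−Ia+S) = (3.481)²/(3.481+1.494) = 229310449/94147050 ≈ 2.436 in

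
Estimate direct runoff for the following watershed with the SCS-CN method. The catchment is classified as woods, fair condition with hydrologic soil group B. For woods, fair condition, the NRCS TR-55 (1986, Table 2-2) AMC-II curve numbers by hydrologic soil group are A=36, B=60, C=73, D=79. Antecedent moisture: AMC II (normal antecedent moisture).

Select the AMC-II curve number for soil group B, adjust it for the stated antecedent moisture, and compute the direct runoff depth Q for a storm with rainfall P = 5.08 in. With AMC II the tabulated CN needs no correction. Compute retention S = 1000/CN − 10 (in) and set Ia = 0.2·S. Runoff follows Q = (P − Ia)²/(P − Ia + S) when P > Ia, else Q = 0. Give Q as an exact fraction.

Q = 78961/58575 in ≈ 1.348 in

NRCS table: woods, fair condition, soil group B → CN(II) = 60
AMC II — tabulated CN = 60 applies directly.
Max retention: S = 1000/60 − 10 = 20/3 in (≈ 6.667 in)
Initial abstraction Ia = S/5 = (20/3)/5 = 4/3 ≈ 1.333 in
P − Ia = 5.080 − 1.333 = 281/75 ≈ 3.747 in (> 0, runoff occurs)
Q: (281/75)² ÷ (781/75) = 78961/58575 in (≈ 1.348 in)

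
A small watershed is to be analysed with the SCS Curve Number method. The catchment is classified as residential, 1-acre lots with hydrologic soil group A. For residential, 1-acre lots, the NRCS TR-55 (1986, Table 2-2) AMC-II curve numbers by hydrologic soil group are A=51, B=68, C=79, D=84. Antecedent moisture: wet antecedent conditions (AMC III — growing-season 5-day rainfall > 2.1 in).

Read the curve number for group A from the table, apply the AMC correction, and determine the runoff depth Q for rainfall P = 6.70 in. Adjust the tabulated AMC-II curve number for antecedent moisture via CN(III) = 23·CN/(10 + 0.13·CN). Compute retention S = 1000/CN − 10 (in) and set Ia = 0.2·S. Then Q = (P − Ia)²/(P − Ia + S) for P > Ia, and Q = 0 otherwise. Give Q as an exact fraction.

Q = 4732201681/1381688430 in ≈ 3.425 in

NRCS table: residential, 1-acre lots, soil group A → CN(II) = 51
Adjust CN=51 to AMC III: 23·51/(10 + 0.13·51) → 1173 ÷ (1663/100) = 117300/1663 ≈ 70.535
S = 1000/(117300/1663) − 10 = 4900/1173 in ≈ 4.177 in
Initial abstraction Ia = S/5 = (4900/1173)/5 = 980/1173 ≈ 0.835 in
P − Ia = 6.700 − 0.835 = 68791/11730 ≈ 5.865 in (> 0, runoff occurs)
Runoff Q = (P−Ia)²/(P−Ia+S) = (5.865)²/(5.865+4.177) = 4732201681/1381688430 ≈ 3.425 in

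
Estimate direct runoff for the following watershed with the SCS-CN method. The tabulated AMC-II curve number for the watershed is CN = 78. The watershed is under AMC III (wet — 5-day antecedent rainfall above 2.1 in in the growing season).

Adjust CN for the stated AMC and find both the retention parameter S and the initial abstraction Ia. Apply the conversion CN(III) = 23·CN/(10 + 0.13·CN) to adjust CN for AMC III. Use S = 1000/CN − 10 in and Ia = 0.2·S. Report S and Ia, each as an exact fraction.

S = 1100/897 in ≈ 1.226 in; Ia = 220/897 in ≈ 0.245 in

CN(III) from CN(II)=78: (23·78)/(10 + 0.13·78) = 89700/1007 ≈ 89.076
Retention S: 1000/CN − 10 with CN=89.076 → S = 1100/897 ≈ 1.226 in
Ia = 0.2S: 0.2·1.226 = 0.245 in (exactly 220/897)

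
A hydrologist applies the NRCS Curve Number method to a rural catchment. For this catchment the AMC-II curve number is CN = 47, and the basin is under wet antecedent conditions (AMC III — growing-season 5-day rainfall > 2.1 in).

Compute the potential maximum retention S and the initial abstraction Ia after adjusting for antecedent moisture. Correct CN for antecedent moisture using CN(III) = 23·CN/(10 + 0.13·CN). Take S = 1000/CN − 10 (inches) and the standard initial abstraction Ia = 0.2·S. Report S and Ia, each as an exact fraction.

Adjust CN=47 to AMC III: 23·47/(10 + 0.13·47) → 1081 ÷ (1611/100) = 108100/1611 ≈ 67.101
Retention S: 1000/CN − 10 with CN=67.101 → S = 5300/1081 ≈ 4.903 in
Initial abstraction Ia = S/5 = (5300/1081)/5 = 1060/1081 ≈ 0.981 in

S = 5300/1081 in ≈ 4.903 in; Ia = 1060/1081 in ≈ 0.981 in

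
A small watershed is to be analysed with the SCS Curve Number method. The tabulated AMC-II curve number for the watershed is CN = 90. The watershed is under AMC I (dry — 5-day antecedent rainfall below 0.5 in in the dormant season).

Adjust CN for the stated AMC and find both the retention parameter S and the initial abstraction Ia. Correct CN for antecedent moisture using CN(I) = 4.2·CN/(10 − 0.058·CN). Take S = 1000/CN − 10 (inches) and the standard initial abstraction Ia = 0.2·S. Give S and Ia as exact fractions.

Adjust CN=90 to AMC I: 4.2·90/(10 − 0.058·90) → 378 ÷ (239/50) = 18900/239 ≈ 79.079
S = 1000/(18900/239) − 10 = 500/189 in ≈ 2.646 in
Ia = 0.2·(500/189) = 100/189 in ≈ 0.529 in

S = 500/189 in ≈ 2.646 in; Ia = 100/189 in ≈ 0.529 in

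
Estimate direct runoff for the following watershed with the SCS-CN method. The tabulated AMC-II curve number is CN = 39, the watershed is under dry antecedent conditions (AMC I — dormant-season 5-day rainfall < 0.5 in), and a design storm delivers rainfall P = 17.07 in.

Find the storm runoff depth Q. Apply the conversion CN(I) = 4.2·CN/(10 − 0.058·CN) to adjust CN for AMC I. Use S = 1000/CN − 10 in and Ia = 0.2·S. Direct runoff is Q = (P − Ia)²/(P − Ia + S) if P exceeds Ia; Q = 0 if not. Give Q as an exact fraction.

Adjust CN=39 to AMC I: 4.2·39/(10 − 0.058·39) → (819/5) ÷ (3869/500) = 81900/3869 ≈ 21.168
S = 1000/(81900/3869) − 10 = 30500/819 in ≈ 37.241 in
Ia = 0.2·(30500/819) = 6100/819 in ≈ 7.448 in
Excess rainfall: 17.070 − 7.448 = 9.622 in; P > Ia so Q > 0
Q = (788033/81900)²/((788033/81900) + 30500/819) = (620996009089/6707610000)/(3838033/81900) = 620996009089/314334902700 in ≈ 1.976 in

Q = 620996009089/314334902700 in ≈ 1.976 in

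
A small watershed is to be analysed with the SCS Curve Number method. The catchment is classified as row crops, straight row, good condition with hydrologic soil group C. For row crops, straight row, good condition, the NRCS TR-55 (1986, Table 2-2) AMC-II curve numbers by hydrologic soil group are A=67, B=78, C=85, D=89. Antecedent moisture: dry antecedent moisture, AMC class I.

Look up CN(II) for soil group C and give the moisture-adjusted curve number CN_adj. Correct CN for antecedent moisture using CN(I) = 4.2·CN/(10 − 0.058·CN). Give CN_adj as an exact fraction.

CN_adj = 11900/169 ≈ 70.414

NRCS table: row crops, straight row, good condition, soil group C → CN(II) = 85
Adjust CN=85 to AMC I: 4.2·85/(10 − 0.058·85) → 357 ÷ (507/100) = 11900/169 ≈ 70.414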